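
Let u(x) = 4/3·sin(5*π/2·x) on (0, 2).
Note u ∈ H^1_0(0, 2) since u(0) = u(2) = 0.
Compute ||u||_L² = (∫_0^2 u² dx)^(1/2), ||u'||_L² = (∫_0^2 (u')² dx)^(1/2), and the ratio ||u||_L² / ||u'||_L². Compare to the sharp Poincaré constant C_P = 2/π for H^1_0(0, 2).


||u||_L² / ||u'||_L² = 2/(5*π) < C_P = 2/π.

u(x) = 4/3·sin(5*π/2·x), so u'(x) = 10*π*cos(5*π*x/2)/3.
Writing u(x) = A·sin(kπx/L) with A = 4/3 and k = 5, use ∫_0^L sin²(kπx/L) dx = L/2 and ∫_0^L cos²(kπx/L) dx = L/2.
u² = 16/9·sin²(5*π/2·x) and (u')² = 100*π^2/9·cos²(5*π/2·x), and each of sin², cos² integrates to L/2 = 1 over (0, 2).
∫_0^2 u² dx = 16/9, so ||u||_L² = 4/3.
∫_0^2 (u')² dx = 100*π^2/9, so ||u'||_L² = 10*π/3.
Ratio ||u||_L² / ||u'||_L² = 2/(5*π).
Sharp Poincaré constant on H^1_0(0, 2) is C_P = L/π = 2/π, achieved by sin(π/2·x).
This is the k = 5 harmonic; the ratio L/(kπ) is strictly less than C_P = L/π, consistent with the sharp inequality ||u||_L² ≤ C_P ||u'||_L².


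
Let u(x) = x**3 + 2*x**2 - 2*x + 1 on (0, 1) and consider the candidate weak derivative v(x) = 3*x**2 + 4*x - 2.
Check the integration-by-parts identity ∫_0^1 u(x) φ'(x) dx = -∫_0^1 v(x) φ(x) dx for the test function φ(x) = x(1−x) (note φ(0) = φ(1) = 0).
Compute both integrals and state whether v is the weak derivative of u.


LHS = -3/20, RHS = -3/20. Yes, v = u' weakly.

u(x) = x**3 + 2*x**2 - 2*x + 1, classical derivative u'(x) = 3*x**2 + 4*x - 2.
φ(x) = x(1−x), so φ'(x) = 1 - 2*x.
Note φ(0) = φ(1) = 0, so the boundary term u·φ vanishes.
LHS = ∫_0^1 u(x) φ'(x) dx = ∫_0^1 (-2*x^4 - 3*x^3 + 6*x^2 - 4*x + 1) dx. Term by term:
  ∫_0^1 -2*x^4 dx = -2/5;  ∫_0^1 -3*x^3 dx = -3/4;  ∫_0^1 6*x^2 dx = 2;
  ∫_0^1 -4*x dx = -2;  ∫_0^1 1 dx = 1.
Sum: -2/5 − 3/4 + 2 − 2 + 1 = -3/20.
So LHS = -3/20.
∫_0^1 v(x) φ(x) dx = ∫_0^1 (-3*x^4 - x^3 + 6*x^2 - 2*x) dx. Term by term:
  ∫_0^1 -3*x^4 dx = -3/5;  ∫_0^1 -x^3 dx = -1/4;  ∫_0^1 6*x^2 dx = 2;
  ∫_0^1 -2*x dx = -1.
Sum: -3/5 − 1/4 + 2 − 1 = 3/20.
So RHS = -∫_0^1 v(x) φ(x) dx = -3/20.
LHS = RHS, so the identity holds for this test φ.
Moreover u is smooth here and v(x) = u'(x) = 3*x**2 + 4*x - 2 pointwise, so the identity holds for every test function. Hence v is the weak derivative of u.


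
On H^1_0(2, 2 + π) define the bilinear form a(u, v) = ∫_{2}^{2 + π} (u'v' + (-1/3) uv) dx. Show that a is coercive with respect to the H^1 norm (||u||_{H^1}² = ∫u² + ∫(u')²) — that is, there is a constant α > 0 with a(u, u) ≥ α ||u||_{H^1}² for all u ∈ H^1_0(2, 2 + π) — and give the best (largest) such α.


α = 1/3

Coercivity of a(·,·) on H^1_0(2, 2 + π) means a(u, u) ≥ α ||u||_{H^1}² for every u ∈ H^1_0.
The interval has length L = π, and Poincaré/coercivity depend only on L. Here a(u, u) = ∫(u')² + (-1/3)·∫u².
Here c = -1/3 < 0 with |c| < (π/L)² = 1, so coercivity still holds. The condition a(u,u) ≥ α||u||_{H^1}² reads (1−α)∫(u')² ≥ (α−c)∫u². Any admissible α is ≤ 1 (rapidly oscillating u have ∫u²/∫(u')² → 0), and α = 1 would force 0 ≥ (1−c)∫u², impossible since c < 1; so 1−α > 0. By the sharp Poincaré inequality on H^1_0 of an interval of length L, ∫(u')² ≥ (π/L)²∫u² with equality for the first sine mode sin(π(x−x₀)/L) (x₀ the left endpoint), so the inequality holds for all u iff (1−α)(π/L)² ≥ α − c, i.e. α ≤ ((π/L)² + c)/((π/L)² + 1) = (1 + c(L/π)²)/(1 + (L/π)²). (Direct route, valid since c ≤ 0: Poincaré gives c∫u² ≥ c(L/π)²∫(u')², so a(u,u) ≥ (1 + c(L/π)²)∫(u')², while ||u||_{H^1}² ≤ (1 + (L/π)²)∫(u')²; dividing yields the same α.) With (π/L)² = 1 and c = -1/3, the largest admissible constant is α = ((π/L)² + c)/((π/L)² + 1).
Simplifying, α = 1/3.


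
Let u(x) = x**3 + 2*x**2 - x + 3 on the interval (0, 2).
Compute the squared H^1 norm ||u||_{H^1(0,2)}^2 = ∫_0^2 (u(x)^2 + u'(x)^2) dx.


||u||_{H^1}^2 = 10104/35

The H^1 norm (squared) on an interval (0, L) is
  ||u||_{H^1}^2 = ∫_0^L u(x)^2 dx + ∫_0^L u'(x)^2 dx.
Compute u'(x) = 3*x**2 + 4*x - 1.
Then u(x)^2 = x**6 + 4*x**5 + 2*x**4 + 2*x**3 + 13*x**2 - 6*x + 9 and u'(x)^2 = 9*x**4 + 24*x**3 + 10*x**2 - 8*x + 1.
Integrate each monomial from 0 to 2 using ∫_0^2 c·x^n dx = c·2^(n+1)/(n+1):
  ∫_0^2 u(x)^2 dx = ∫_0^2 (x^6 + 4*x^5 + 2*x^4 + 2*x^3 + 13*x^2 - 6*x + 9) dx. Term by term:
    ∫_0^2 x^6 dx = 128/7;  ∫_0^2 4*x^5 dx = 128/3;  ∫_0^2 2*x^4 dx = 64/5;
    ∫_0^2 2*x^3 dx = 8;  ∫_0^2 13*x^2 dx = 104/3;  ∫_0^2 -6*x dx = -12;
    ∫_0^2 9 dx = 18.
  Sum: 128/7 + 128/3 + 64/5 + 8 + 104/3 − 12 + 18 = 12854/105.
  ∫_0^2 u'(x)^2 dx = ∫_0^2 (9*x^4 + 24*x^3 + 10*x^2 - 8*x + 1) dx. Term by term:
    ∫_0^2 9*x^4 dx = 288/5;  ∫_0^2 24*x^3 dx = 96;  ∫_0^2 10*x^2 dx = 80/3;
    ∫_0^2 -8*x dx = -16;  ∫_0^2 1 dx = 2.
  Sum: 288/5 + 96 + 80/3 − 16 + 2 = 2494/15.
Adding: ||u||_{H^1}^2 = 12854/105 + 2494/15 = 10104/35.


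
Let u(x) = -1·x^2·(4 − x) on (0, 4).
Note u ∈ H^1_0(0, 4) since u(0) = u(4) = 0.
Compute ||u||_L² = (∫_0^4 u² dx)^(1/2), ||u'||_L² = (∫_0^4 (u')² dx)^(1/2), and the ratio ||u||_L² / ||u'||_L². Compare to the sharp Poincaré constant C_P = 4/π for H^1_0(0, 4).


||u||_L² / ||u'||_L² = 2*sqrt(14)/7 < C_P = 4/π.

u(x) = -1·x^2·(4 − x), so u'(x) = x*(3*x - 8).
u(x) = -1·x^2·(4 − x) vanishes at x = 0 and x = 4, so u ∈ H^1_0(0, 4). Differentiate via the product rule and integrate the resulting polynomials term by term.
  ∫_0^4 u² dx = ∫_0^4 (x^6 - 8*x^5 + 16*x^4) dx. Term by term:
    ∫_0^4 x^6 dx = 16384/7;  ∫_0^4 -8*x^5 dx = -16384/3;  ∫_0^4 16*x^4 dx = 16384/5.
  Sum: 16384/7 − 16384/3 + 16384/5 = 16384/105.
  ∫_0^4 (u')² dx = ∫_0^4 (9*x^4 - 48*x^3 + 64*x^2) dx. Term by term:
    ∫_0^4 9*x^4 dx = 9216/5;  ∫_0^4 -48*x^3 dx = -3072;  ∫_0^4 64*x^2 dx = 4096/3.
  Sum: 9216/5 − 3072 + 4096/3 = 2048/15.
∫_0^4 u² dx = 16384/105, so ||u||_L² = 128*sqrt(105)/105.
∫_0^4 (u')² dx = 2048/15, so ||u'||_L² = 32*sqrt(30)/15.
Ratio ||u||_L² / ||u'||_L² = 2*sqrt(14)/7.
Sharp Poincaré constant on H^1_0(0, 4) is C_P = L/π = 4/π, achieved by sin(π/4·x).
A polynomial bump cannot attain the sharp Poincaré constant (only the first sine eigenfunction does), so the ratio is strictly less than C_P, consistent with ||u||_L² ≤ C_P ||u'||_L².


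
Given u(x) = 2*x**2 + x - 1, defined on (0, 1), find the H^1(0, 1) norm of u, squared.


||u||_{H^1}^2 = 167/15

The H^1 norm (squared) on an interval (0, L) is
  ||u||_{H^1}^2 = ∫_0^L u(x)^2 dx + ∫_0^L u'(x)^2 dx.
Compute u'(x) = 4*x + 1.
Then u(x)^2 = 4*x**4 + 4*x**3 - 3*x**2 - 2*x + 1 and u'(x)^2 = 16*x**2 + 8*x + 1.
Integrate each monomial from 0 to 1 using ∫_0^1 c·x^n dx = c·1^(n+1)/(n+1):
  ∫_0^1 u(x)^2 dx = ∫_0^1 (4*x^4 + 4*x^3 - 3*x^2 - 2*x + 1) dx. Term by term:
    ∫_0^1 4*x^4 dx = 4/5;  ∫_0^1 4*x^3 dx = 1;  ∫_0^1 -3*x^2 dx = -1;
    ∫_0^1 -2*x dx = -1;  ∫_0^1 1 dx = 1.
  Sum: 4/5 + 1 − 1 − 1 + 1 = 4/5.
  ∫_0^1 u'(x)^2 dx = ∫_0^1 (16*x^2 + 8*x + 1) dx. Term by term:
    ∫_0^1 16*x^2 dx = 16/3;  ∫_0^1 8*x dx = 4;  ∫_0^1 1 dx = 1.
  Sum: 16/3 + 4 + 1 = 31/3.
Adding: ||u||_{H^1}^2 = 4/5 + 31/3 = 167/15.


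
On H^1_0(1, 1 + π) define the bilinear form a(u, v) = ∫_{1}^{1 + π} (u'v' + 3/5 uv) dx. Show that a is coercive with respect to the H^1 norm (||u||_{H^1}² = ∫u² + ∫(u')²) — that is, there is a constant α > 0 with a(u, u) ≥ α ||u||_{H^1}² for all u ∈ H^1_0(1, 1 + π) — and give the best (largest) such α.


α = 4/5

Coercivity of a(·,·) on H^1_0(1, 1 + π) means a(u, u) ≥ α ||u||_{H^1}² for every u ∈ H^1_0.
The interval has length L = π, and Poincaré/coercivity depend only on L. Here a(u, u) = ∫(u')² + (3/5)·∫u².
Here 0 < c = 3/5 < 1. The condition a(u,u) ≥ α||u||_{H^1}² reads (1−α)∫(u')² ≥ (α−c)∫u². Any admissible α is ≤ 1 (rapidly oscillating u have ∫u²/∫(u')² → 0), and α = 1 would force 0 ≥ (1−c)∫u², impossible since c < 1; so 1−α > 0. By the sharp Poincaré inequality on H^1_0 of an interval of length L, ∫(u')² ≥ (π/L)²∫u² with equality for the first sine mode sin(π(x−x₀)/L) (x₀ the left endpoint), so the inequality holds for all u iff (1−α)(π/L)² ≥ α − c, i.e. α ≤ ((π/L)² + c)/((π/L)² + 1) = (1 + c(L/π)²)/(1 + (L/π)²). With (π/L)² = 1 and c = 3/5, the largest admissible constant is α = ((π/L)² + c)/((π/L)² + 1).
Simplifying, α = 4/5.


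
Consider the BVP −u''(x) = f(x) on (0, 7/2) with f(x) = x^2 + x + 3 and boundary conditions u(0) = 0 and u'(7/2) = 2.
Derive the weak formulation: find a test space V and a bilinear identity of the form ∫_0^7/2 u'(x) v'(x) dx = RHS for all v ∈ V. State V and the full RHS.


V = {v ∈ H^1(0, 7/2) : v(0) = 0} (test functions vanish at x = 0 where u is specified); weak form: ∫_0^7/2 u'v' dx = ∫_0^7/2 (x^2 + x + 3) v dx + 2·v(7/2) for all v ∈ V.

Multiply both sides by a test function v and integrate from 0 to 7/2:
  ∫_0^7/2 −u''(x) v(x) dx = ∫_0^7/2 f(x) v(x) dx.
Integrate the LHS by parts once:
  ∫_0^7/2 −u'' v dx = −[u'(x) v(x)]_0^7/2 + ∫_0^7/2 u'(x) v'(x) dx.
Thus ∫_0^7/2 u'(x) v'(x) dx = ∫_0^7/2 f(x) v(x) dx + [u'(x) v(x)]_0^7/2.
Choose V so that boundary terms are either known or forced to vanish.
Mixed BC: u(0) = 0 (Dirichlet) and u'(7/2) = 2 (Neumann). Define V = {v ∈ H^1(0, 7/2) : v(0) = 0}. Then [u' v]_0^7/2 = u'(7/2)·v(7/2) − u'(0)·0 = 2·v(7/2).
Weak formulation: find u (satisfying any essential BC) such that ∫_0^7/2 u'(x) v'(x) dx = ∫_0^7/2 f v dx + 2·v(7/2) for all v ∈ V (Dirichlet at 0 absorbed into V; Neumann datum at x = 7/2 contributes the boundary term).
Substituting f(x) = x^2 + x + 3, the right-hand side is ∫_0^7/2 (x^2 + x + 3) v dx + 2·v(7/2).


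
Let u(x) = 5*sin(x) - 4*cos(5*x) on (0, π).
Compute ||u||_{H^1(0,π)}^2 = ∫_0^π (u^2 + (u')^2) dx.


||u||_{H^1(0,π)}^2 = 233*π

u'(x) = 20*sin(5*x) + 5*cos(x).
Expand u² and (u')² and integrate term by term on (0, π), using: for integers n ≥ 1, ∫_0^π sin²(nx) dx = ∫_0^π cos²(nx) dx = π/2; for n ≠ n', ∫_0^π sin(nx)sin(n'x) dx = ∫_0^π cos(nx)cos(n'x) dx = 0; and by product-to-sum, ∫_0^π sin(nx)cos(n'x) dx = ½∫_0^π [sin((n+n')x) + sin((n−n')x)] dx, which is 0 when n+n' is even and 2n/(n²−n'²) when n+n' is odd (it need not vanish on (0, π)).
  u² squared terms: (-4)²·∫cos(5x)² dx = 16·π/2 = 8*π;  (5)²·∫sin(x)² dx = 25·π/2 = 25*π/2.
  u² cross terms: 2·(-4)·(5)·∫cos(5x)·sin(x) dx = -40·(0) = 0.
  So ∫_0^π u² dx = 8*π + 25*π/2 + 0 = 41*π/2.
  (u')² squared terms: (5)²·∫cos(x)² dx = 25·π/2 = 25*π/2;  (20)²·∫sin(5x)² dx = 400·π/2 = 200*π.
  (u')² cross terms: 2·(5)·(20)·∫cos(x)·sin(5x) dx = 200·(0) = 0.
  So ∫_0^π (u')² dx = 25*π/2 + 200*π + 0 = 425*π/2.
||u||_{H^1}^2 = (41*π/2) + (425*π/2) = 233*π.


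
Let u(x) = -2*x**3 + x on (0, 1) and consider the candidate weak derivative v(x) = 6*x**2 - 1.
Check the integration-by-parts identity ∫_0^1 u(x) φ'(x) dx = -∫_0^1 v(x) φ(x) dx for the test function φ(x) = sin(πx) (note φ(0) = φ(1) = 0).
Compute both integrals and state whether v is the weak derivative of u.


LHS = -24/π^3 + 4/π, RHS = -4/π + 24/π^3. No, v is not the weak derivative of u.

u(x) = -2*x**3 + x, classical derivative u'(x) = 1 - 6*x**2.
φ(x) = sin(πx), so φ'(x) = π*cos(π*x).
Note φ(0) = φ(1) = 0, so the boundary term u·φ vanishes.
LHS = ∫_0^1 u(x) φ'(x) dx = ∫_0^1 (-2*π*x^3*cos(π*x) + π*x*cos(π*x)) dx. Term by term:
  ∫_0^1 π*x*cos(π*x) dx = -2/π;  ∫_0^1 -2*π*x^3*cos(π*x) dx = -24/π^3 + 6/π.
Sum: -2/π + -24/π^3 + 6/π = -24/π^3 + 4/π.
So LHS = -24/π^3 + 4/π.
∫_0^1 v(x) φ(x) dx = ∫_0^1 (6*x^2*sin(π*x) - sin(π*x)) dx. Term by term:
  ∫_0^1 -sin(π*x) dx = -2/π;  ∫_0^1 6*x^2*sin(π*x) dx = -24/π^3 + 6/π.
Sum: -2/π + -24/π^3 + 6/π = -24/π^3 + 4/π.
So RHS = -∫_0^1 v(x) φ(x) dx = -4/π + 24/π^3.
LHS − RHS = -48/π^3 + 8/π ≠ 0, so the identity fails.
(For a valid weak derivative the identity must hold for EVERY test function, in particular this one. The failure shows v is NOT the weak derivative of u.)
Correct weak derivative would be u'(x) = 1 - 6*x**2.


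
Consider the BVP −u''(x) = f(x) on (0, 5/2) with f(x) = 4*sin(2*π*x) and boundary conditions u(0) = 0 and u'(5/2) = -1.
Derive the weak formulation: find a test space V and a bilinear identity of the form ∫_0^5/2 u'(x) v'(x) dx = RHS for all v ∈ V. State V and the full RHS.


V = {v ∈ H^1(0, 5/2) : v(0) = 0} (test functions vanish at x = 0 where u is specified); weak form: ∫_0^5/2 u'v' dx = ∫_0^5/2 (4*sin(2*π*x)) v dx − v(5/2) for all v ∈ V.

Multiply both sides by a test function v and integrate from 0 to 5/2:
  ∫_0^5/2 −u''(x) v(x) dx = ∫_0^5/2 f(x) v(x) dx.
Integrate the LHS by parts once:
  ∫_0^5/2 −u'' v dx = −[u'(x) v(x)]_0^5/2 + ∫_0^5/2 u'(x) v'(x) dx.
Thus ∫_0^5/2 u'(x) v'(x) dx = ∫_0^5/2 f(x) v(x) dx + [u'(x) v(x)]_0^5/2.
Choose V so that boundary terms are either known or forced to vanish.
Mixed BC: u(0) = 0 (Dirichlet) and u'(5/2) = -1 (Neumann). Define V = {v ∈ H^1(0, 5/2) : v(0) = 0}. Then [u' v]_0^5/2 = u'(5/2)·v(5/2) − u'(0)·0 = − v(5/2).
Weak formulation: find u (satisfying any essential BC) such that ∫_0^5/2 u'(x) v'(x) dx = ∫_0^5/2 f v dx − v(5/2) for all v ∈ V (Dirichlet at 0 absorbed into V; Neumann datum at x = 5/2 contributes the boundary term).
Substituting f(x) = 4*sin(2*π*x), the right-hand side is ∫_0^5/2 (4*sin(2*π*x)) v dx − v(5/2).


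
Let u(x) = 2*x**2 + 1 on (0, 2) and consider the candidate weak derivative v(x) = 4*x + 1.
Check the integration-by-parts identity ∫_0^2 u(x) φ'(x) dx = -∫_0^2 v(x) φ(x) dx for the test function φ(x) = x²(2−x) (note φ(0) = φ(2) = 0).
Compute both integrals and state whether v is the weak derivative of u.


LHS = -32/5, RHS = -116/15. No, v is not the weak derivative of u.

u(x) = 2*x**2 + 1, classical derivative u'(x) = 4*x.
φ(x) = x²(2−x), so φ'(x) = x*(4 - 3*x).
Note φ(0) = φ(2) = 0, so the boundary term u·φ vanishes.
LHS = ∫_0^2 u(x) φ'(x) dx = ∫_0^2 (-6*x^4 + 8*x^3 - 3*x^2 + 4*x) dx. Term by term:
  ∫_0^2 -6*x^4 dx = -192/5;  ∫_0^2 8*x^3 dx = 32;  ∫_0^2 -3*x^2 dx = -8;
  ∫_0^2 4*x dx = 8.
Sum: -192/5 + 32 − 8 + 8 = -32/5.
So LHS = -32/5.
∫_0^2 v(x) φ(x) dx = ∫_0^2 (-4*x^4 + 7*x^3 + 2*x^2) dx. Term by term:
  ∫_0^2 -4*x^4 dx = -128/5;  ∫_0^2 7*x^3 dx = 28;  ∫_0^2 2*x^2 dx = 16/3.
Sum: -128/5 + 28 + 16/3 = 116/15.
So RHS = -∫_0^2 v(x) φ(x) dx = -116/15.
LHS − RHS = 4/3 ≠ 0, so the identity fails.
(For a valid weak derivative the identity must hold for EVERY test function, in particular this one. The failure shows v is NOT the weak derivative of u.)
Correct weak derivative would be u'(x) = 4*x.


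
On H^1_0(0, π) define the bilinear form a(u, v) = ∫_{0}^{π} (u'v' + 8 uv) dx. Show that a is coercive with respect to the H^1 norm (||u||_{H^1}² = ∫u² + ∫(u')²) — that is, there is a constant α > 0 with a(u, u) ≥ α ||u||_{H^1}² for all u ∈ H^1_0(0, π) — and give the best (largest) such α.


α = 1

Coercivity of a(·,·) on H^1_0(0, π) means a(u, u) ≥ α ||u||_{H^1}² for every u ∈ H^1_0.
The interval has length L = π, and Poincaré/coercivity depend only on L. Here a(u, u) = ∫(u')² + (8)·∫u².
Here c = 8 ≥ 1, so a(u,u) = ∫(u')² + c∫u² ≥ ∫(u')² + ∫u² = ||u||_{H^1}², i.e. α = 1 works. No larger α is possible: a(u,u) ≥ α||u||_{H^1}² means (1−α)∫(u')² ≥ (α−c)∫u², and for the modes u_n = sin(nπ(x−x₀)/L) (x₀ the left endpoint) one has ∫u_n²/∫(u_n')² = (L/(nπ))² → 0, so a(u_n,u_n)/||u_n||_{H^1}² → 1. Hence the optimal constant is α = 1.
Therefore α = 1.


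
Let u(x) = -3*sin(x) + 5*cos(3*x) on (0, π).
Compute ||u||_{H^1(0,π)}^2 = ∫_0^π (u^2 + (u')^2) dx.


||u||_{H^1(0,π)}^2 = 134*π

u'(x) = -15*sin(3*x) - 3*cos(x).
Expand u² and (u')² and integrate term by term on (0, π), using: for integers n ≥ 1, ∫_0^π sin²(nx) dx = ∫_0^π cos²(nx) dx = π/2; for n ≠ n', ∫_0^π sin(nx)sin(n'x) dx = ∫_0^π cos(nx)cos(n'x) dx = 0; and by product-to-sum, ∫_0^π sin(nx)cos(n'x) dx = ½∫_0^π [sin((n+n')x) + sin((n−n')x)] dx, which is 0 when n+n' is even and 2n/(n²−n'²) when n+n' is odd (it need not vanish on (0, π)).
  u² squared terms: (-3)²·∫sin(x)² dx = 9·π/2 = 9*π/2;  (5)²·∫cos(3x)² dx = 25·π/2 = 25*π/2.
  u² cross terms: 2·(-3)·(5)·∫sin(x)·cos(3x) dx = -30·(0) = 0.
  So ∫_0^π u² dx = 9*π/2 + 25*π/2 + 0 = 17*π.
  (u')² squared terms: (-15)²·∫sin(3x)² dx = 225·π/2 = 225*π/2;  (-3)²·∫cos(x)² dx = 9·π/2 = 9*π/2.
  (u')² cross terms: 2·(-15)·(-3)·∫sin(3x)·cos(x) dx = 90·(0) = 0.
  So ∫_0^π (u')² dx = 225*π/2 + 9*π/2 + 0 = 117*π.
||u||_{H^1}^2 = (17*π) + (117*π) = 134*π.


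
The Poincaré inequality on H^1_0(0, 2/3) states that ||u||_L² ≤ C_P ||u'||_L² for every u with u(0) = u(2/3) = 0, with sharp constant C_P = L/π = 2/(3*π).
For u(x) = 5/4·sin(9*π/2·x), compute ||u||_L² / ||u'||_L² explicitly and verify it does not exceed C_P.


||u||_L² / ||u'||_L² = 2/(9*π) < C_P = 2/(3*π).

u(x) = 5/4·sin(9*π/2·x), so u'(x) = 45*π*cos(9*π*x/2)/8.
Writing u(x) = A·sin(kπx/L) with A = 5/4 and k = 3, use ∫_0^L sin²(kπx/L) dx = L/2 and ∫_0^L cos²(kπx/L) dx = L/2.
u² = 25/16·sin²(9*π/2·x) and (u')² = 2025*π^2/64·cos²(9*π/2·x), and each of sin², cos² integrates to L/2 = 1/3 over (0, 2/3).
∫_0^2/3 u² dx = 25/48, so ||u||_L² = 5*sqrt(3)/12.
∫_0^2/3 (u')² dx = 675*π^2/64, so ||u'||_L² = 15*sqrt(3)*π/8.
Ratio ||u||_L² / ||u'||_L² = 2/(9*π).
Sharp Poincaré constant on H^1_0(0, 2/3) is C_P = L/π = 2/(3*π), achieved by sin(3*π/2·x).
This is the k = 3 harmonic; the ratio L/(kπ) is strictly less than C_P = L/π, consistent with the sharp inequality ||u||_L² ≤ C_P ||u'||_L².


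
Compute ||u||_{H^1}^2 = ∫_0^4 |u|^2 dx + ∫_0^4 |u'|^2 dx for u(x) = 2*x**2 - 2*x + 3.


||u||_{H^1}^2 = 12268/15

The H^1 norm (squared) on an interval (0, L) is
  ||u||_{H^1}^2 = ∫_0^L u(x)^2 dx + ∫_0^L u'(x)^2 dx.
Compute u'(x) = 4*x - 2.
Then u(x)^2 = 4*x**4 - 8*x**3 + 16*x**2 - 12*x + 9 and u'(x)^2 = 16*x**2 - 16*x + 4.
Integrate each monomial from 0 to 4 using ∫_0^4 c·x^n dx = c·4^(n+1)/(n+1):
  ∫_0^4 u(x)^2 dx = ∫_0^4 (4*x^4 - 8*x^3 + 16*x^2 - 12*x + 9) dx. Term by term:
    ∫_0^4 4*x^4 dx = 4096/5;  ∫_0^4 -8*x^3 dx = -512;  ∫_0^4 16*x^2 dx = 1024/3;
    ∫_0^4 -12*x dx = -96;  ∫_0^4 9 dx = 36.
  Sum: 4096/5 − 512 + 1024/3 − 96 + 36 = 8828/15.
  ∫_0^4 u'(x)^2 dx = ∫_0^4 (16*x^2 - 16*x + 4) dx. Term by term:
    ∫_0^4 16*x^2 dx = 1024/3;  ∫_0^4 -16*x dx = -128;  ∫_0^4 4 dx = 16.
  Sum: 1024/3 − 128 + 16 = 688/3.
Adding: ||u||_{H^1}^2 = 8828/15 + 688/3 = 12268/15.


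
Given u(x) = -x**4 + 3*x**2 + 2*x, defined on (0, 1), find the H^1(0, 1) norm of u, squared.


||u||_{H^1}^2 = 6743/315

The H^1 norm (squared) on an interval (0, L) is
  ||u||_{H^1}^2 = ∫_0^L u(x)^2 dx + ∫_0^L u'(x)^2 dx.
Compute u'(x) = -4*x**3 + 6*x + 2.
Then u(x)^2 = x**8 - 6*x**6 - 4*x**5 + 9*x**4 + 12*x**3 + 4*x**2 and u'(x)^2 = 16*x**6 - 48*x**4 - 16*x**3 + 36*x**2 + 24*x + 4.
Integrate each monomial from 0 to 1 using ∫_0^1 c·x^n dx = c·1^(n+1)/(n+1):
  ∫_0^1 u(x)^2 dx = ∫_0^1 (x^8 - 6*x^6 - 4*x^5 + 9*x^4 + 12*x^3 + 4*x^2) dx. Term by term:
    ∫_0^1 x^8 dx = 1/9;  ∫_0^1 -6*x^6 dx = -6/7;  ∫_0^1 -4*x^5 dx = -2/3;
    ∫_0^1 9*x^4 dx = 9/5;  ∫_0^1 12*x^3 dx = 3;  ∫_0^1 4*x^2 dx = 4/3.
  Sum: 1/9 − 6/7 − 2/3 + 9/5 + 3 + 4/3 = 1487/315.
  ∫_0^1 u'(x)^2 dx = ∫_0^1 (16*x^6 - 48*x^4 - 16*x^3 + 36*x^2 + 24*x + 4) dx. Term by term:
    ∫_0^1 16*x^6 dx = 16/7;  ∫_0^1 -48*x^4 dx = -48/5;  ∫_0^1 -16*x^3 dx = -4;
    ∫_0^1 36*x^2 dx = 12;  ∫_0^1 24*x dx = 12;  ∫_0^1 4 dx = 4.
  Sum: 16/7 − 48/5 − 4 + 12 + 12 + 4 = 584/35.
Adding: ||u||_{H^1}^2 = 1487/315 + 584/35 = 6743/315.


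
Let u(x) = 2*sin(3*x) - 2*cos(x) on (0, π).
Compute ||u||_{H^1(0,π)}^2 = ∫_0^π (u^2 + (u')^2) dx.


||u||_{H^1(0,π)}^2 = 24*π

u'(x) = 2*sin(x) + 6*cos(3*x).
Expand u² and (u')² and integrate term by term on (0, π), using: for integers n ≥ 1, ∫_0^π sin²(nx) dx = ∫_0^π cos²(nx) dx = π/2; for n ≠ n', ∫_0^π sin(nx)sin(n'x) dx = ∫_0^π cos(nx)cos(n'x) dx = 0; and by product-to-sum, ∫_0^π sin(nx)cos(n'x) dx = ½∫_0^π [sin((n+n')x) + sin((n−n')x)] dx, which is 0 when n+n' is even and 2n/(n²−n'²) when n+n' is odd (it need not vanish on (0, π)).
  u² squared terms: (-2)²·∫cos(x)² dx = 4·π/2 = 2*π;  (2)²·∫sin(3x)² dx = 4·π/2 = 2*π.
  u² cross terms: 2·(-2)·(2)·∫cos(x)·sin(3x) dx = -8·(0) = 0.
  So ∫_0^π u² dx = 2*π + 2*π + 0 = 4*π.
  (u')² squared terms: (2)²·∫sin(x)² dx = 4·π/2 = 2*π;  (6)²·∫cos(3x)² dx = 36·π/2 = 18*π.
  (u')² cross terms: 2·(2)·(6)·∫sin(x)·cos(3x) dx = 24·(0) = 0.
  So ∫_0^π (u')² dx = 2*π + 18*π + 0 = 20*π.
||u||_{H^1}^2 = (4*π) + (20*π) = 24*π.


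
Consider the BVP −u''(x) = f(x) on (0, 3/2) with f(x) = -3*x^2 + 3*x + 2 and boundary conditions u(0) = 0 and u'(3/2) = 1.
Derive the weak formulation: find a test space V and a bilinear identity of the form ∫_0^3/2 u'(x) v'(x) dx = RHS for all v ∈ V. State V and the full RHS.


V = {v ∈ H^1(0, 3/2) : v(0) = 0} (test functions vanish at x = 0 where u is specified); weak form: ∫_0^3/2 u'v' dx = ∫_0^3/2 (-3*x^2 + 3*x + 2) v dx + v(3/2) for all v ∈ V.

Multiply both sides by a test function v and integrate from 0 to 3/2:
  ∫_0^3/2 −u''(x) v(x) dx = ∫_0^3/2 f(x) v(x) dx.
Integrate the LHS by parts once:
  ∫_0^3/2 −u'' v dx = −[u'(x) v(x)]_0^3/2 + ∫_0^3/2 u'(x) v'(x) dx.
Thus ∫_0^3/2 u'(x) v'(x) dx = ∫_0^3/2 f(x) v(x) dx + [u'(x) v(x)]_0^3/2.
Choose V so that boundary terms are either known or forced to vanish.
Mixed BC: u(0) = 0 (Dirichlet) and u'(3/2) = 1 (Neumann). Define V = {v ∈ H^1(0, 3/2) : v(0) = 0}. Then [u' v]_0^3/2 = u'(3/2)·v(3/2) − u'(0)·0 = v(3/2).
Weak formulation: find u (satisfying any essential BC) such that ∫_0^3/2 u'(x) v'(x) dx = ∫_0^3/2 f v dx + v(3/2) for all v ∈ V (Dirichlet at 0 absorbed into V; Neumann datum at x = 3/2 contributes the boundary term).
Substituting f(x) = -3*x^2 + 3*x + 2, the right-hand side is ∫_0^3/2 (-3*x^2 + 3*x + 2) v dx + v(3/2).


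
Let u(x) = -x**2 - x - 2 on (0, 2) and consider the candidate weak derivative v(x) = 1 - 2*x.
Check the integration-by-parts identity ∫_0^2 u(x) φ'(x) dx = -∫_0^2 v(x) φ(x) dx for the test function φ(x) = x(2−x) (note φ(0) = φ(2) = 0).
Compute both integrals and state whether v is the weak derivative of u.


LHS = 4, RHS = 4/3. No, v is not the weak derivative of u.

u(x) = -x**2 - x - 2, classical derivative u'(x) = -2*x - 1.
φ(x) = x(2−x), so φ'(x) = 2 - 2*x.
Note φ(0) = φ(2) = 0, so the boundary term u·φ vanishes.
LHS = ∫_0^2 u(x) φ'(x) dx = ∫_0^2 (2*x^3 + 2*x - 4) dx. Term by term:
  ∫_0^2 2*x^3 dx = 8;  ∫_0^2 2*x dx = 4;  ∫_0^2 -4 dx = -8.
Sum: 8 + 4 − 8 = 4.
So LHS = 4.
∫_0^2 v(x) φ(x) dx = ∫_0^2 (2*x^3 - 5*x^2 + 2*x) dx. Term by term:
  ∫_0^2 2*x^3 dx = 8;  ∫_0^2 -5*x^2 dx = -40/3;  ∫_0^2 2*x dx = 4.
Sum: 8 − 40/3 + 4 = -4/3.
So RHS = -∫_0^2 v(x) φ(x) dx = 4/3.
LHS − RHS = 8/3 ≠ 0, so the identity fails.
(For a valid weak derivative the identity must hold for EVERY test function, in particular this one. The failure shows v is NOT the weak derivative of u.)
Correct weak derivative would be u'(x) = -2*x - 1.


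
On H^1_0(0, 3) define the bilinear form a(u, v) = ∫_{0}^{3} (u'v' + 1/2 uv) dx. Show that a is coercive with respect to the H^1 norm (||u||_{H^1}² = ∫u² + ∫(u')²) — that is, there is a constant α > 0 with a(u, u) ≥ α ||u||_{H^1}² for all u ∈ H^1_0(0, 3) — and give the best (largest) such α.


α = (9/2 + π^2)/(9 + π^2)

Coercivity of a(·,·) on H^1_0(0, 3) means a(u, u) ≥ α ||u||_{H^1}² for every u ∈ H^1_0.
The interval has length L = 3, and Poincaré/coercivity depend only on L. Here a(u, u) = ∫(u')² + (1/2)·∫u².
Here 0 < c = 1/2 < 1. The condition a(u,u) ≥ α||u||_{H^1}² reads (1−α)∫(u')² ≥ (α−c)∫u². Any admissible α is ≤ 1 (rapidly oscillating u have ∫u²/∫(u')² → 0), and α = 1 would force 0 ≥ (1−c)∫u², impossible since c < 1; so 1−α > 0. By the sharp Poincaré inequality on H^1_0 of an interval of length L, ∫(u')² ≥ (π/L)²∫u² with equality for the first sine mode sin(π(x−x₀)/L) (x₀ the left endpoint), so the inequality holds for all u iff (1−α)(π/L)² ≥ α − c, i.e. α ≤ ((π/L)² + c)/((π/L)² + 1) = (1 + c(L/π)²)/(1 + (L/π)²). With (π/L)² = π^2/9 and c = 1/2, the largest admissible constant is α = ((π/L)² + c)/((π/L)² + 1).
Simplifying, α = (9/2 + π^2)/(9 + π^2).


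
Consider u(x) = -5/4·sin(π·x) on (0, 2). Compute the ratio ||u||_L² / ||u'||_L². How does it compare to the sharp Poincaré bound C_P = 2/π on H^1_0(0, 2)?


||u||_L² / ||u'||_L² = 1/π < C_P = 2/π.

u(x) = -5/4·sin(π·x), so u'(x) = -5*π*cos(π*x)/4.
Writing u(x) = A·sin(kπx/L) with A = -5/4 and k = 2, use ∫_0^L sin²(kπx/L) dx = L/2 and ∫_0^L cos²(kπx/L) dx = L/2.
u² = 25/16·sin²(π·x) and (u')² = 25*π^2/16·cos²(π·x), and each of sin², cos² integrates to L/2 = 1 over (0, 2).
∫_0^2 u² dx = 25/16, so ||u||_L² = 5/4.
∫_0^2 (u')² dx = 25*π^2/16, so ||u'||_L² = 5*π/4.
Ratio ||u||_L² / ||u'||_L² = 1/π.
Sharp Poincaré constant on H^1_0(0, 2) is C_P = L/π = 2/π, achieved by sin(π/2·x).
This is the k = 2 harmonic; the ratio L/(kπ) is strictly less than C_P = L/π, consistent with the sharp inequality ||u||_L² ≤ C_P ||u'||_L².


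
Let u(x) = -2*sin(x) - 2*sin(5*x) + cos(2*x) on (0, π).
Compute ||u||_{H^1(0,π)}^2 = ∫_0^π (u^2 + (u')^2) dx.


||u||_{H^1(0,π)}^2 = 80/21 + 117*π/2

u'(x) = -2*sin(2*x) - 2*cos(x) - 10*cos(5*x).
Expand u² and (u')² and integrate term by term on (0, π), using: for integers n ≥ 1, ∫_0^π sin²(nx) dx = ∫_0^π cos²(nx) dx = π/2; for n ≠ n', ∫_0^π sin(nx)sin(n'x) dx = ∫_0^π cos(nx)cos(n'x) dx = 0; and by product-to-sum, ∫_0^π sin(nx)cos(n'x) dx = ½∫_0^π [sin((n+n')x) + sin((n−n')x)] dx, which is 0 when n+n' is even and 2n/(n²−n'²) when n+n' is odd (it need not vanish on (0, π)).
  u² squared terms: (-2)²·∫sin(x)² dx = 4·π/2 = 2*π;  (-2)²·∫sin(5x)² dx = 4·π/2 = 2*π;  (1)²·∫cos(2x)² dx = 1·π/2 = π/2.
  u² cross terms: 2·(-2)·(-2)·∫sin(x)·sin(5x) dx = 8·(0) = 0;  2·(-2)·(1)·∫sin(x)·cos(2x) dx = -4·(-2/3) = 8/3;  2·(-2)·(1)·∫sin(5x)·cos(2x) dx = -4·(10/21) = -40/21.
  So ∫_0^π u² dx = 2*π + 2*π + π/2 + 0 + 8/3 − 40/21 = 16/21 + 9*π/2.
  (u')² squared terms: (-10)²·∫cos(5x)² dx = 100·π/2 = 50*π;  (-2)²·∫cos(x)² dx = 4·π/2 = 2*π;  (-2)²·∫sin(2x)² dx = 4·π/2 = 2*π.
  (u')² cross terms: 2·(-10)·(-2)·∫cos(5x)·cos(x) dx = 40·(0) = 0;  2·(-10)·(-2)·∫cos(5x)·sin(2x) dx = 40·(-4/21) = -160/21;  2·(-2)·(-2)·∫cos(x)·sin(2x) dx = 8·(4/3) = 32/3.
  So ∫_0^π (u')² dx = 50*π + 2*π + 2*π + 0 − 160/21 + 32/3 = 64/21 + 54*π.
||u||_{H^1}^2 = (16/21 + 9*π/2) + (64/21 + 54*π) = 80/21 + 117*π/2.


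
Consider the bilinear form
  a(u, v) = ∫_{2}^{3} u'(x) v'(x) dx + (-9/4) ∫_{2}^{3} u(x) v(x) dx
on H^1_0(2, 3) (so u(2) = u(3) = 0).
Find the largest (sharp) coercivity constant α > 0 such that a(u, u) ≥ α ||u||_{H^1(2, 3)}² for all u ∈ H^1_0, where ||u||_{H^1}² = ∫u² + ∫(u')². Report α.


α = (-9/4 + π^2)/(1 + π^2)

Coercivity of a(·,·) on H^1_0(2, 3) means a(u, u) ≥ α ||u||_{H^1}² for every u ∈ H^1_0.
The interval has length L = 1, and Poincaré/coercivity depend only on L. Here a(u, u) = ∫(u')² + (-9/4)·∫u².
Here c = -9/4 < 0 with |c| < (π/L)² = π^2, so coercivity still holds. The condition a(u,u) ≥ α||u||_{H^1}² reads (1−α)∫(u')² ≥ (α−c)∫u². Any admissible α is ≤ 1 (rapidly oscillating u have ∫u²/∫(u')² → 0), and α = 1 would force 0 ≥ (1−c)∫u², impossible since c < 1; so 1−α > 0. By the sharp Poincaré inequality on H^1_0 of an interval of length L, ∫(u')² ≥ (π/L)²∫u² with equality for the first sine mode sin(π(x−x₀)/L) (x₀ the left endpoint), so the inequality holds for all u iff (1−α)(π/L)² ≥ α − c, i.e. α ≤ ((π/L)² + c)/((π/L)² + 1) = (1 + c(L/π)²)/(1 + (L/π)²). (Direct route, valid since c ≤ 0: Poincaré gives c∫u² ≥ c(L/π)²∫(u')², so a(u,u) ≥ (1 + c(L/π)²)∫(u')², while ||u||_{H^1}² ≤ (1 + (L/π)²)∫(u')²; dividing yields the same α.) With (π/L)² = π^2 and c = -9/4, the largest admissible constant is α = ((π/L)² + c)/((π/L)² + 1).
Simplifying, α = (-9/4 + π^2)/(1 + π^2).


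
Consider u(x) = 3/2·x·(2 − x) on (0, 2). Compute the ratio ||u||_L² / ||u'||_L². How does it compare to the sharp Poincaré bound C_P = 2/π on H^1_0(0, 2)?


||u||_L² / ||u'||_L² = sqrt(10)/5 < C_P = 2/π.

u(x) = 3/2·x·(2 − x), so u'(x) = 3 - 3*x.
u(x) = 3/2·x·(2 − x) vanishes at x = 0 and x = 2, so u ∈ H^1_0(0, 2). Differentiate via the product rule and integrate the resulting polynomials term by term.
  ∫_0^2 u² dx = ∫_0^2 (9*x^4/4 - 9*x^3 + 9*x^2) dx. Term by term:
    ∫_0^2 9*x^4/4 dx = 72/5;  ∫_0^2 -9*x^3 dx = -36;  ∫_0^2 9*x^2 dx = 24.
  Sum: 72/5 − 36 + 24 = 12/5.
  ∫_0^2 (u')² dx = ∫_0^2 (9*x^2 - 18*x + 9) dx. Term by term:
    ∫_0^2 9*x^2 dx = 24;  ∫_0^2 -18*x dx = -36;  ∫_0^2 9 dx = 18.
  Sum: 24 − 36 + 18 = 6.
∫_0^2 u² dx = 12/5, so ||u||_L² = 2*sqrt(15)/5.
∫_0^2 (u')² dx = 6, so ||u'||_L² = sqrt(6).
Ratio ||u||_L² / ||u'||_L² = sqrt(10)/5.
Sharp Poincaré constant on H^1_0(0, 2) is C_P = L/π = 2/π, achieved by sin(π/2·x).
A polynomial bump cannot attain the sharp Poincaré constant (only the first sine eigenfunction does), so the ratio is strictly less than C_P, consistent with ||u||_L² ≤ C_P ||u'||_L².


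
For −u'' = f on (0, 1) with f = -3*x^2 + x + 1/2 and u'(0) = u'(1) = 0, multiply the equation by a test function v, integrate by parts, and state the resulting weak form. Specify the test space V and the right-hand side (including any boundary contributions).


V = H^1(0, 1) (no boundary constraint on v; u is determined up to an additive constant); weak form: ∫_0^1 u'v' dx = ∫_0^1 (-3*x^2 + x + 1/2) v dx for all v ∈ V.

Multiply both sides by a test function v and integrate from 0 to 1:
  ∫_0^1 −u''(x) v(x) dx = ∫_0^1 f(x) v(x) dx.
Integrate the LHS by parts once:
  ∫_0^1 −u'' v dx = −[u'(x) v(x)]_0^1 + ∫_0^1 u'(x) v'(x) dx.
Thus ∫_0^1 u'(x) v'(x) dx = ∫_0^1 f(x) v(x) dx + [u'(x) v(x)]_0^1.
Choose V so that boundary terms are either known or forced to vanish.
u has homogeneous Neumann: u'(0) = u'(1) = 0. So [u' v]_0^1 = 0·v(1) − 0·v(0) = 0 for any v; take V = H^1(0, 1).
Weak formulation: find u (satisfying any essential BC) such that ∫_0^1 u'(x) v'(x) dx = ∫_0^1 f v dx for all v ∈ V (homogeneous Neumann, so boundary terms vanish).
Substituting f(x) = -3*x^2 + x + 1/2, the right-hand side is ∫_0^1 (-3*x^2 + x + 1/2) v dx.
Compatibility check (pure Neumann): taking v ≡ 1 ∈ V gives 0 = ∫_0^1 f dx + (0) − (0), i.e. ∫_0^1 f dx must equal u'(0) − u'(1) = 0. Indeed ∫_0^1 (-3*x^2 + x + 1/2) dx = 0, so the data are compatible. The solution is then unique only up to an additive constant (fix it e.g. by requiring ∫_0^1 u dx = 0).


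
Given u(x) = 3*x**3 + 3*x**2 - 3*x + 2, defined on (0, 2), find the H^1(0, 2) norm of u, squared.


||u||_{H^1}^2 = 40718/35

The H^1 norm (squared) on an interval (0, L) is
  ||u||_{H^1}^2 = ∫_0^L u(x)^2 dx + ∫_0^L u'(x)^2 dx.
Compute u'(x) = 9*x**2 + 6*x - 3.
Then u(x)^2 = 9*x**6 + 18*x**5 - 9*x**4 - 6*x**3 + 21*x**2 - 12*x + 4 and u'(x)^2 = 81*x**4 + 108*x**3 - 18*x**2 - 36*x + 9.
Integrate each monomial from 0 to 2 using ∫_0^2 c·x^n dx = c·2^(n+1)/(n+1):
  ∫_0^2 u(x)^2 dx = ∫_0^2 (9*x^6 + 18*x^5 - 9*x^4 - 6*x^3 + 21*x^2 - 12*x + 4) dx. Term by term:
    ∫_0^2 9*x^6 dx = 1152/7;  ∫_0^2 18*x^5 dx = 192;  ∫_0^2 -9*x^4 dx = -288/5;
    ∫_0^2 -6*x^3 dx = -24;  ∫_0^2 21*x^2 dx = 56;  ∫_0^2 -12*x dx = -24;
    ∫_0^2 4 dx = 8.
  Sum: 1152/7 + 192 − 288/5 − 24 + 56 − 24 + 8 = 11024/35.
  ∫_0^2 u'(x)^2 dx = ∫_0^2 (81*x^4 + 108*x^3 - 18*x^2 - 36*x + 9) dx. Term by term:
    ∫_0^2 81*x^4 dx = 2592/5;  ∫_0^2 108*x^3 dx = 432;  ∫_0^2 -18*x^2 dx = -48;
    ∫_0^2 -36*x dx = -72;  ∫_0^2 9 dx = 18.
  Sum: 2592/5 + 432 − 48 − 72 + 18 = 4242/5.
Adding: ||u||_{H^1}^2 = 11024/35 + 4242/5 = 40718/35.


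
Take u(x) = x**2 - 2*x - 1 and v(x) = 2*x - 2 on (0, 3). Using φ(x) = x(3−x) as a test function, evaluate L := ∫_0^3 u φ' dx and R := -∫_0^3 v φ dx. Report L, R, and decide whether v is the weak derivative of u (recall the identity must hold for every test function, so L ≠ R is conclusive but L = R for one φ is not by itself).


LHS = -9/2, RHS = -9/2. Yes, v = u' weakly.

u(x) = x**2 - 2*x - 1, classical derivative u'(x) = 2*x - 2.
φ(x) = x(3−x), so φ'(x) = 3 - 2*x.
Note φ(0) = φ(3) = 0, so the boundary term u·φ vanishes.
LHS = ∫_0^3 u(x) φ'(x) dx = ∫_0^3 (-2*x^3 + 7*x^2 - 4*x - 3) dx. Term by term:
  ∫_0^3 -2*x^3 dx = -81/2;  ∫_0^3 7*x^2 dx = 63;  ∫_0^3 -4*x dx = -18;
  ∫_0^3 -3 dx = -9.
Sum: -81/2 + 63 − 18 − 9 = -9/2.
So LHS = -9/2.
∫_0^3 v(x) φ(x) dx = ∫_0^3 (-2*x^3 + 8*x^2 - 6*x) dx. Term by term:
  ∫_0^3 -2*x^3 dx = -81/2;  ∫_0^3 8*x^2 dx = 72;  ∫_0^3 -6*x dx = -27.
Sum: -81/2 + 72 − 27 = 9/2.
So RHS = -∫_0^3 v(x) φ(x) dx = -9/2.
LHS = RHS, so the identity holds for this test φ.
Moreover u is smooth here and v(x) = u'(x) = 2*x - 2 pointwise, so the identity holds for every test function. Hence v is the weak derivative of u.


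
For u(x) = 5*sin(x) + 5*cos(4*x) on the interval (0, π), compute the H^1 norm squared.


||u||_{H^1(0,π)}^2 = -340/3 + 475*π/2

u'(x) = -20*sin(4*x) + 5*cos(x).
Expand u² and (u')² and integrate term by term on (0, π), using: for integers n ≥ 1, ∫_0^π sin²(nx) dx = ∫_0^π cos²(nx) dx = π/2; for n ≠ n', ∫_0^π sin(nx)sin(n'x) dx = ∫_0^π cos(nx)cos(n'x) dx = 0; and by product-to-sum, ∫_0^π sin(nx)cos(n'x) dx = ½∫_0^π [sin((n+n')x) + sin((n−n')x)] dx, which is 0 when n+n' is even and 2n/(n²−n'²) when n+n' is odd (it need not vanish on (0, π)).
  u² squared terms: (5)²·∫cos(4x)² dx = 25·π/2 = 25*π/2;  (5)²·∫sin(x)² dx = 25·π/2 = 25*π/2.
  u² cross terms: 2·(5)·(5)·∫cos(4x)·sin(x) dx = 50·(-2/15) = -20/3.
  So ∫_0^π u² dx = 25*π/2 + 25*π/2 − 20/3 = -20/3 + 25*π.
  (u')² squared terms: (-20)²·∫sin(4x)² dx = 400·π/2 = 200*π;  (5)²·∫cos(x)² dx = 25·π/2 = 25*π/2.
  (u')² cross terms: 2·(-20)·(5)·∫sin(4x)·cos(x) dx = -200·(8/15) = -320/3.
  So ∫_0^π (u')² dx = 200*π + 25*π/2 − 320/3 = -320/3 + 425*π/2.
||u||_{H^1}^2 = (-20/3 + 25*π) + (-320/3 + 425*π/2) = -340/3 + 475*π/2.


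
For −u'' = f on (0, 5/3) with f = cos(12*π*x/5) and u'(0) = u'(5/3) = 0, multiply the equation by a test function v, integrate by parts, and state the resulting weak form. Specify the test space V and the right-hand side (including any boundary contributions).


V = H^1(0, 5/3) (no boundary constraint on v; u is determined up to an additive constant); weak form: ∫_0^5/3 u'v' dx = ∫_0^5/3 (cos(12*π*x/5)) v dx for all v ∈ V.

Multiply both sides by a test function v and integrate from 0 to 5/3:
  ∫_0^5/3 −u''(x) v(x) dx = ∫_0^5/3 f(x) v(x) dx.
Integrate the LHS by parts once:
  ∫_0^5/3 −u'' v dx = −[u'(x) v(x)]_0^5/3 + ∫_0^5/3 u'(x) v'(x) dx.
Thus ∫_0^5/3 u'(x) v'(x) dx = ∫_0^5/3 f(x) v(x) dx + [u'(x) v(x)]_0^5/3.
Choose V so that boundary terms are either known or forced to vanish.
u has homogeneous Neumann: u'(0) = u'(5/3) = 0. So [u' v]_0^5/3 = 0·v(5/3) − 0·v(0) = 0 for any v; take V = H^1(0, 5/3).
Weak formulation: find u (satisfying any essential BC) such that ∫_0^5/3 u'(x) v'(x) dx = ∫_0^5/3 f v dx for all v ∈ V (homogeneous Neumann, so boundary terms vanish).
Substituting f(x) = cos(12*π*x/5), the right-hand side is ∫_0^5/3 (cos(12*π*x/5)) v dx.
Compatibility check (pure Neumann): taking v ≡ 1 ∈ V gives 0 = ∫_0^5/3 f dx + (0) − (0), i.e. ∫_0^5/3 f dx must equal u'(0) − u'(5/3) = 0. Indeed ∫_0^5/3 (cos(12*π*x/5)) dx = 0, so the data are compatible. The solution is then unique only up to an additive constant (fix it e.g. by requiring ∫_0^5/3 u dx = 0).


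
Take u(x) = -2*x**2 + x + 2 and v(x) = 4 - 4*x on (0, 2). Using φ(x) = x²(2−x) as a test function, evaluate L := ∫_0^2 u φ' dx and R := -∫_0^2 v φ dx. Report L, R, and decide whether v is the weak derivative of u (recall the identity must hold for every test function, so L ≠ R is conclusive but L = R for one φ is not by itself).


LHS = 76/15, RHS = 16/15. No, v is not the weak derivative of u.

u(x) = -2*x**2 + x + 2, classical derivative u'(x) = 1 - 4*x.
φ(x) = x²(2−x), so φ'(x) = x*(4 - 3*x).
Note φ(0) = φ(2) = 0, so the boundary term u·φ vanishes.
LHS = ∫_0^2 u(x) φ'(x) dx = ∫_0^2 (6*x^4 - 11*x^3 - 2*x^2 + 8*x) dx. Term by term:
  ∫_0^2 6*x^4 dx = 192/5;  ∫_0^2 -11*x^3 dx = -44;  ∫_0^2 -2*x^2 dx = -16/3;
  ∫_0^2 8*x dx = 16.
Sum: 192/5 − 44 − 16/3 + 16 = 76/15.
So LHS = 76/15.
∫_0^2 v(x) φ(x) dx = ∫_0^2 (4*x^4 - 12*x^3 + 8*x^2) dx. Term by term:
  ∫_0^2 4*x^4 dx = 128/5;  ∫_0^2 -12*x^3 dx = -48;  ∫_0^2 8*x^2 dx = 64/3.
Sum: 128/5 − 48 + 64/3 = -16/15.
So RHS = -∫_0^2 v(x) φ(x) dx = 16/15.
LHS − RHS = 4 ≠ 0, so the identity fails.
(For a valid weak derivative the identity must hold for EVERY test function, in particular this one. The failure shows v is NOT the weak derivative of u.)
Correct weak derivative would be u'(x) = 1 - 4*x.


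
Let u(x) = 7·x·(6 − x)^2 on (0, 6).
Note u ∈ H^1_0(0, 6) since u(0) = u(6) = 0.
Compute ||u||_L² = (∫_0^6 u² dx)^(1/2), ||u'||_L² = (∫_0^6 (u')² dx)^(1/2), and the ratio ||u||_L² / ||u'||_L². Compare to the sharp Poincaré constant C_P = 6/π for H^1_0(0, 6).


||u||_L² / ||u'||_L² = 3*sqrt(14)/7 < C_P = 6/π.

u(x) = 7·x·(6 − x)^2, so u'(x) = 21*(x - 6)*(x - 2).
u(x) = 7·x·(6 − x)^2 vanishes at x = 0 and x = 6, so u ∈ H^1_0(0, 6). Differentiate via the product rule and integrate the resulting polynomials term by term.
  ∫_0^6 u² dx = ∫_0^6 (49*x^6 - 1176*x^5 + 10584*x^4 - 42336*x^3 + 63504*x^2) dx. Term by term:
    ∫_0^6 49*x^6 dx = 1959552;  ∫_0^6 -1176*x^5 dx = -9144576;  ∫_0^6 10584*x^4 dx = 82301184/5;
    ∫_0^6 -42336*x^3 dx = -13716864;  ∫_0^6 63504*x^2 dx = 4572288.
  Sum: 1959552 − 9144576 + 82301184/5 − 13716864 + 4572288 = 653184/5.
  ∫_0^6 (u')² dx = ∫_0^6 (441*x^4 - 7056*x^3 + 38808*x^2 - 84672*x + 63504) dx. Term by term:
    ∫_0^6 441*x^4 dx = 3429216/5;  ∫_0^6 -7056*x^3 dx = -2286144;  ∫_0^6 38808*x^2 dx = 2794176;
    ∫_0^6 -84672*x dx = -1524096;  ∫_0^6 63504 dx = 381024.
  Sum: 3429216/5 − 2286144 + 2794176 − 1524096 + 381024 = 254016/5.
∫_0^6 u² dx = 653184/5, so ||u||_L² = 216*sqrt(70)/5.
∫_0^6 (u')² dx = 254016/5, so ||u'||_L² = 504*sqrt(5)/5.
Ratio ||u||_L² / ||u'||_L² = 3*sqrt(14)/7.
Sharp Poincaré constant on H^1_0(0, 6) is C_P = L/π = 6/π, achieved by sin(π/6·x).
A polynomial bump cannot attain the sharp Poincaré constant (only the first sine eigenfunction does), so the ratio is strictly less than C_P, consistent with ||u||_L² ≤ C_P ||u'||_L².


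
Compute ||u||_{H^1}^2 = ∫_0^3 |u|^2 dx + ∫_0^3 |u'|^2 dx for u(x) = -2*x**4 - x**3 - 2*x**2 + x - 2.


||u||_{H^1}^2 = 3149691/70

The H^1 norm (squared) on an interval (0, L) is
  ||u||_{H^1}^2 = ∫_0^L u(x)^2 dx + ∫_0^L u'(x)^2 dx.
Compute u'(x) = -8*x**3 - 3*x**2 - 4*x + 1.
Then u(x)^2 = 4*x**8 + 4*x**7 + 9*x**6 + 10*x**4 + 9*x**2 - 4*x + 4 and u'(x)^2 = 64*x**6 + 48*x**5 + 73*x**4 + 8*x**3 + 10*x**2 - 8*x + 1.
Integrate each monomial from 0 to 3 using ∫_0^3 c·x^n dx = c·3^(n+1)/(n+1):
  ∫_0^3 u(x)^2 dx = ∫_0^3 (4*x^8 + 4*x^7 + 9*x^6 + 10*x^4 + 9*x^2 - 4*x + 4) dx. Term by term:
    ∫_0^3 4*x^8 dx = 8748;  ∫_0^3 4*x^7 dx = 6561/2;  ∫_0^3 9*x^6 dx = 19683/7;
    ∫_0^3 10*x^4 dx = 486;  ∫_0^3 9*x^2 dx = 81;  ∫_0^3 -4*x dx = -18;
    ∫_0^3 4 dx = 12.
  Sum: 8748 + 6561/2 + 19683/7 + 486 + 81 − 18 + 12 = 215619/14.
  ∫_0^3 u'(x)^2 dx = ∫_0^3 (64*x^6 + 48*x^5 + 73*x^4 + 8*x^3 + 10*x^2 - 8*x + 1) dx. Term by term:
    ∫_0^3 64*x^6 dx = 139968/7;  ∫_0^3 48*x^5 dx = 5832;  ∫_0^3 73*x^4 dx = 17739/5;
    ∫_0^3 8*x^3 dx = 162;  ∫_0^3 10*x^2 dx = 90;  ∫_0^3 -8*x dx = -36;
    ∫_0^3 1 dx = 3.
  Sum: 139968/7 + 5832 + 17739/5 + 162 + 90 − 36 + 3 = 1035798/35.
Adding: ||u||_{H^1}^2 = 215619/14 + 1035798/35 = 3149691/70.
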